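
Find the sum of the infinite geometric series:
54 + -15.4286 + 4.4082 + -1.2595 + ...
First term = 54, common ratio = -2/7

For |r| < 1, S = a / (1 - r)
S = 54 / (1 - (-2/7))
S = 54 / (9/7)
S = 42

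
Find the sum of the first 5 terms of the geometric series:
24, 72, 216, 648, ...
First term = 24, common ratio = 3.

Sₙ = a(1 - rⁿ) / (1 - r)
S_5 = 24(1 - 3^5) / (1 - 3)
S_5 = 24(1 - 243) / (-2)
S_5 = 2904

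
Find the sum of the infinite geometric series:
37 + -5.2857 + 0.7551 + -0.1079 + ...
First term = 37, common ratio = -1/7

For |r| < 1, S = a / (1 - r)
S = 37 / (1 - (-1/7))
S = 37 / (8/7)
S = 259/8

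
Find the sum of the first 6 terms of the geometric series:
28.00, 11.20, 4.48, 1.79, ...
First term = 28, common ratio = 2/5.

Sₙ = a(1 - rⁿ) / (1 - r)
S_6 = 28(1 - (2/5)^6) / (1 - (2/5))
S_6 = 28(1 - (64/15625)) / (3/5)
S_6 = 145236/3125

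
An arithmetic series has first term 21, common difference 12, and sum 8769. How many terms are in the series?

Using S = n/2 × [2a + (n-1)d]
8769 = n/2 × [2(21) + (n-1)(12)]
8769 = n/2 × [42 + 12n - 12]
17538 = n × [30 + 12n]
12n² + (30)n - 17538 = 0
Discriminant: Δ = (30)² - 4(12)(-17538) = 900 + 841824 = 842724
√Δ = 918
n = [-(30) + √Δ] / (2·12) = (-30 + 918) / 24 = 888 / 24 = 37
(The negative root is discarded since n must be a positive integer.)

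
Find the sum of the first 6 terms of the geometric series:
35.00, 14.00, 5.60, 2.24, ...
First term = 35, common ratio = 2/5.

Sₙ = a(1 - rⁿ) / (1 - r)
S_6 = 35(1 - (2/5)^6) / (1 - (2/5))
S_6 = 35(1 - (64/15625)) / (3/5)
S_6 = 36309/625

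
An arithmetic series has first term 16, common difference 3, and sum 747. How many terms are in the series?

Using S = n/2 × [2a + (n-1)d]
747 = n/2 × [2(16) + (n-1)(3)]
747 = n/2 × [32 + 3n - 3]
1494 = n × [29 + 3n]
3n² + (29)n - 1494 = 0
Discriminant: Δ = (29)² - 4(3)(-1494) = 841 + 17928 = 18769
√Δ = 137
n = [-(29) + √Δ] / (2·3) = (-29 + 137) / 6 = 108 / 6 = 18
(The negative root is discarded since n must be a positive integer.)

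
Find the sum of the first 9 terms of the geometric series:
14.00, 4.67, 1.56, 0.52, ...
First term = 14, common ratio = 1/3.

Sₙ = a(1 - rⁿ) / (1 - r)
S_9 = 14(1 - (1/3)^9) / (1 - (1/3))
S_9 = 14(1 - (1/19683)) / (2/3)
S_9 = 137774/6561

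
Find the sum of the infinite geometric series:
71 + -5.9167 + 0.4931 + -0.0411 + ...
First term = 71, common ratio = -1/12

For |r| < 1, S = a / (1 - r)
S = 71 / (1 - (-1/12))
S = 71 / (13/12)
S = 852/13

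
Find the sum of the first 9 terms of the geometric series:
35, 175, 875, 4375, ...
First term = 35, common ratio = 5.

Sₙ = a(1 - rⁿ) / (1 - r)
S_9 = 35(1 - 5^9) / (1 - 5)
S_9 = 35(1 - 1953125) / (-4)
S_9 = 17089835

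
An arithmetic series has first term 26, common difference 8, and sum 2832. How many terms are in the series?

Using S = n/2 × [2a + (n-1)d]
2832 = n/2 × [2(26) + (n-1)(8)]
2832 = n/2 × [52 + 8n - 8]
5664 = n × [44 + 8n]
8n² + (44)n - 5664 = 0
Discriminant: Δ = (44)² - 4(8)(-5664) = 1936 + 181248 = 183184
√Δ = 428
n = [-(44) + √Δ] / (2·8) = (-44 + 428) / 16 = 384 / 16 = 24
(The negative root is discarded since n must be a positive integer.)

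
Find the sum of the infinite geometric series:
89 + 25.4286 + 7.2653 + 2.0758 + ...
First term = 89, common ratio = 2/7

For |r| < 1, S = a / (1 - r)
S = 89 / (1 - (2/7))
S = 89 / (5/7)
S = 623/5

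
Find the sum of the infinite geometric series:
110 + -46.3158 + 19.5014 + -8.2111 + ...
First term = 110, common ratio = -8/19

For |r| < 1, S = a / (1 - r)
S = 110 / (1 - (-8/19))
S = 110 / (27/19)
S = 2090/27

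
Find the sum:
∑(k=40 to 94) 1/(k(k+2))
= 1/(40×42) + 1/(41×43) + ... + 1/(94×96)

Partial fractions: 1/(k(k+2)) = (1/2)[1/k - 1/(k+2)]
Telescoping leaves the first two and last two terms:
= (1/2)[1/40 + 1/41 - 1/95 - 1/96]
= 10637/747840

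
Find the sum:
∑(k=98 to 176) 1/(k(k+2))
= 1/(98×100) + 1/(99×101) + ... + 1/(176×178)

Partial fractions: 1/(k(k+2)) = (1/2)[1/k - 1/(k+2)]
Telescoping leaves the first two and last two terms:
= (1/2)[1/98 + 1/99 - 1/177 - 1/178]
= 115103/25472601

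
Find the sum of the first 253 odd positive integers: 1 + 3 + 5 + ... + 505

Sum of first n odd numbers = n²
= 253²
= 64009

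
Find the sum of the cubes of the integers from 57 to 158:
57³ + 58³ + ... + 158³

Use ∑_{k=1}^{n} k³ = [n(n+1)/2]², then subtract the first 56 terms.
∑_{k=1}^{158} k³ = [158×159/2]² = 12561² = 157778721
∑_{k=1}^{56} k³ = [56×57/2]² = 1596² = 2547216
∑_{k=57}^{158} k³ = 157778721 - 2547216 = 155231505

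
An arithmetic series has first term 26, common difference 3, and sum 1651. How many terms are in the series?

Using S = n/2 × [2a + (n-1)d]
1651 = n/2 × [2(26) + (n-1)(3)]
1651 = n/2 × [52 + 3n - 3]
3302 = n × [49 + 3n]
3n² + (49)n - 3302 = 0
Discriminant: Δ = (49)² - 4(3)(-3302) = 2401 + 39624 = 42025
√Δ = 205
n = [-(49) + √Δ] / (2·3) = (-49 + 205) / 6 = 156 / 6 = 26
(The negative root is discarded since n must be a positive integer.)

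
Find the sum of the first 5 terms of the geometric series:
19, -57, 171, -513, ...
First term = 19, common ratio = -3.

Sₙ = a(1 - rⁿ) / (1 - r)
S_5 = 19(1 - (-3)^5) / (1 - (-3))
S_5 = 19(1 - (-243)) / (4)
S_5 = 1159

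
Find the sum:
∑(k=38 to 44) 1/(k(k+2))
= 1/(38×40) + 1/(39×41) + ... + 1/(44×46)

Partial fractions: 1/(k(k+2)) = (1/2)[1/k - 1/(k+2)]
Telescoping leaves the first two and last two terms:
= (1/2)[1/38 + 1/39 - 1/45 - 1/46]
= 1022/255645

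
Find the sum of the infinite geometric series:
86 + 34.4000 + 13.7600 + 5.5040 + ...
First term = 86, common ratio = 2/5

For |r| < 1, S = a / (1 - r)
S = 86 / (1 - (2/5))
S = 86 / (3/5)
S = 430/3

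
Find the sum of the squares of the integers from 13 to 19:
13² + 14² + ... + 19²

Use ∑_{k=1}^{n} k² = n(n+1)(2n+1)/6, then subtract the first 12 terms.
∑_{k=1}^{19} k² = 19×20×39/6 = 2470
∑_{k=1}^{12} k² = 12×13×25/6 = 650
∑_{k=13}^{19} k² = 2470 - 650 = 1820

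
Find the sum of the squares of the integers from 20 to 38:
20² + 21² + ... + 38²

Use ∑_{k=1}^{n} k² = n(n+1)(2n+1)/6, then subtract the first 19 terms.
∑_{k=1}^{38} k² = 38×39×77/6 = 19019
∑_{k=1}^{19} k² = 19×20×39/6 = 2470
∑_{k=20}^{38} k² = 19019 - 2470 = 16549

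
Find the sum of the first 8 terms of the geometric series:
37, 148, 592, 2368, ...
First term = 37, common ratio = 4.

Sₙ = a(1 - rⁿ) / (1 - r)
S_8 = 37(1 - 4^8) / (1 - 4)
S_8 = 37(1 - 65536) / (-3)
S_8 = 808265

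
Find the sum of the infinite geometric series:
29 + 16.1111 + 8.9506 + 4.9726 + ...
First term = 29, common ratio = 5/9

For |r| < 1, S = a / (1 - r)
S = 29 / (1 - (5/9))
S = 29 / (4/9)
S = 261/4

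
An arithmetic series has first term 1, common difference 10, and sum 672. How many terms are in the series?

Using S = n/2 × [2a + (n-1)d]
672 = n/2 × [2(1) + (n-1)(10)]
672 = n/2 × [2 + 10n - 10]
1344 = n × [-8 + 10n]
10n² + (-8)n - 1344 = 0
Discriminant: Δ = (-8)² - 4(10)(-1344) = 64 + 53760 = 53824
√Δ = 232
n = [-(-8) + √Δ] / (2·10) = (8 + 232) / 20 = 240 / 20 = 12
(The negative root is discarded since n must be a positive integer.)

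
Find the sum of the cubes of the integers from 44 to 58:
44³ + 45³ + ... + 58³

Use ∑_{k=1}^{n} k³ = [n(n+1)/2]², then subtract the first 43 terms.
∑_{k=1}^{58} k³ = [58×59/2]² = 1711² = 2927521
∑_{k=1}^{43} k³ = [43×44/2]² = 946² = 894916
∑_{k=44}^{58} k³ = 2927521 - 894916 = 2032605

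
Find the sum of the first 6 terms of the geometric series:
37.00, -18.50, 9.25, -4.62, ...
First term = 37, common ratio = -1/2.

Sₙ = a(1 - rⁿ) / (1 - r)
S_6 = 37(1 - (-1/2)^6) / (1 - (-1/2))
S_6 = 37(1 - (1/64)) / (3/2)
S_6 = 777/32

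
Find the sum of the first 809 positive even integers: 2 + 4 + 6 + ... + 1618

Sum of first n even numbers = n(n+1)
= 809×810
= 655290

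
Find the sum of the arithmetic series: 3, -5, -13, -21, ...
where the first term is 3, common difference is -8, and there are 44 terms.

Sₙ = n/2 × (first + last)
Last term = a + (n-1)d = 3 + (44-1)×(-8) = -341
S_44 = 44/2 × (3 + (-341))
S_44 = 44/2 × (-338) = -7436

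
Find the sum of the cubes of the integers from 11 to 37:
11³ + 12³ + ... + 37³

Use ∑_{k=1}^{n} k³ = [n(n+1)/2]², then subtract the first 10 terms.
∑_{k=1}^{37} k³ = [37×38/2]² = 703² = 494209
∑_{k=1}^{10} k³ = [10×11/2]² = 55² = 3025
∑_{k=11}^{37} k³ = 494209 - 3025 = 491184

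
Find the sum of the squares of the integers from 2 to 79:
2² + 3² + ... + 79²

Use ∑_{k=1}^{n} k² = n(n+1)(2n+1)/6, then subtract the first 1 terms.
∑_{k=1}^{79} k² = 79×80×159/6 = 167480
∑_{k=1}^{1} k² = 1×2×3/6 = 1
∑_{k=2}^{79} k² = 167480 - 1 = 167479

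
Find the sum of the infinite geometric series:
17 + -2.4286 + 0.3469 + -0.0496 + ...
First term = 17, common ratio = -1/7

For |r| < 1, S = a / (1 - r)
S = 17 / (1 - (-1/7))
S = 17 / (8/7)
S = 119/8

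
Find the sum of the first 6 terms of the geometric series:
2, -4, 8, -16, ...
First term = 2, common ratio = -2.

Sₙ = a(1 - rⁿ) / (1 - r)
S_6 = 2(1 - (-2)^6) / (1 - (-2))
S_6 = 2(1 - 64) / (3)
S_6 = -42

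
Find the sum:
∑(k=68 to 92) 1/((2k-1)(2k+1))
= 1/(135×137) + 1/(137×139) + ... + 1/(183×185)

Partial fractions: 1/((2k-1)(2k+1)) = (1/2)[1/(2k-1) - 1/(2k+1)]
The series telescopes:
= (1/2)[1/135 - 1/185]
= 1/999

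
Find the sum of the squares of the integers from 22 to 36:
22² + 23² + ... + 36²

Use ∑_{k=1}^{n} k² = n(n+1)(2n+1)/6, then subtract the first 21 terms.
∑_{k=1}^{36} k² = 36×37×73/6 = 16206
∑_{k=1}^{21} k² = 21×22×43/6 = 3311
∑_{k=22}^{36} k² = 16206 - 3311 = 12895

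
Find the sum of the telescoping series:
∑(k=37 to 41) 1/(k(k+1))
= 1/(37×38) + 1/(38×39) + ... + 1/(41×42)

Partial fractions: 1/(k(k+1)) = 1/k - 1/(k+1)
The series telescopes:
= (1/37 - 1/38) + (1/38 - 1/39) + ... + (1/41 - 1/42)
= 1/37 - 1/42
= 5/1554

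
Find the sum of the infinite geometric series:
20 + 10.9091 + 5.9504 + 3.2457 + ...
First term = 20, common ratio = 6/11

For |r| < 1, S = a / (1 - r)
S = 20 / (1 - (6/11))
S = 20 / (5/11)
S = 44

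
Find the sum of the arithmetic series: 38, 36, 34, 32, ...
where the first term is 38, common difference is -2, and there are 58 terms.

Sₙ = n/2 × (first + last)
Last term = a + (n-1)d = 38 + (58-1)×(-2) = -76
S_58 = 58/2 × (38 + (-76))
S_58 = 58/2 × (-38) = -1102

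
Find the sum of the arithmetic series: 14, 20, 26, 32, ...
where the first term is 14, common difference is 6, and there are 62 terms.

Sₙ = n/2 × (first + last)
Last term = a + (n-1)d = 14 + (62-1)×6 = 380
S_62 = 62/2 × (14 + 380)
S_62 = 62/2 × 394 = 12214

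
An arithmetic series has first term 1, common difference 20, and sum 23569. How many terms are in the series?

Using S = n/2 × [2a + (n-1)d]
23569 = n/2 × [2(1) + (n-1)(20)]
23569 = n/2 × [2 + 20n - 20]
47138 = n × [-18 + 20n]
20n² + (-18)n - 47138 = 0
Discriminant: Δ = (-18)² - 4(20)(-47138) = 324 + 3771040 = 3771364
√Δ = 1942
n = [-(-18) + √Δ] / (2·20) = (18 + 1942) / 40 = 1960 / 40 = 49
(The negative root is discarded since n must be a positive integer.)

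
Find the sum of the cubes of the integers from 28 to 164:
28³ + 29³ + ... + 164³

Use ∑_{k=1}^{n} k³ = [n(n+1)/2]², then subtract the first 27 terms.
∑_{k=1}^{164} k³ = [164×165/2]² = 13530² = 183060900
∑_{k=1}^{27} k³ = [27×28/2]² = 378² = 142884
∑_{k=28}^{164} k³ = 183060900 - 142884 = 182918016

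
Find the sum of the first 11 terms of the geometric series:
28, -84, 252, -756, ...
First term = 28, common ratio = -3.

Sₙ = a(1 - rⁿ) / (1 - r)
S_11 = 28(1 - (-3)^11) / (1 - (-3))
S_11 = 28(1 - (-177147)) / (4)
S_11 = 1240036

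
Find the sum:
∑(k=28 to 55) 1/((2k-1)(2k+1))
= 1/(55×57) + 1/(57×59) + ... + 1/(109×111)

Partial fractions: 1/((2k-1)(2k+1)) = (1/2)[1/(2k-1) - 1/(2k+1)]
The series telescopes:
= (1/2)[1/55 - 1/111]
= 28/6105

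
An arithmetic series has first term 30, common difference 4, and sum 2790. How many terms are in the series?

Using S = n/2 × [2a + (n-1)d]
2790 = n/2 × [2(30) + (n-1)(4)]
2790 = n/2 × [60 + 4n - 4]
5580 = n × [56 + 4n]
4n² + (56)n - 5580 = 0
Discriminant: Δ = (56)² - 4(4)(-5580) = 3136 + 89280 = 92416
√Δ = 304
n = [-(56) + √Δ] / (2·4) = (-56 + 304) / 8 = 248 / 8 = 31
(The negative root is discarded since n must be a positive integer.)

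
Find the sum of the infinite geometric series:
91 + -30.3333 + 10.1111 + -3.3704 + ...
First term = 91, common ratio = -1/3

For |r| < 1, S = a / (1 - r)
S = 91 / (1 - (-1/3))
S = 91 / (4/3)
S = 273/4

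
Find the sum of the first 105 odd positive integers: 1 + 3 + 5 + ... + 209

Sum of first n odd numbers = n²
= 105²
= 11025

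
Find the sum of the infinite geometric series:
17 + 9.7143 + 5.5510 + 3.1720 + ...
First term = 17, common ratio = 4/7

For |r| < 1, S = a / (1 - r)
S = 17 / (1 - (4/7))
S = 17 / (3/7)
S = 119/3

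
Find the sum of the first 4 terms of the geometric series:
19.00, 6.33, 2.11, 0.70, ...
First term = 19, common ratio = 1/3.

Sₙ = a(1 - rⁿ) / (1 - r)
S_4 = 19(1 - (1/3)^4) / (1 - (1/3))
S_4 = 19(1 - (1/81)) / (2/3)
S_4 = 760/27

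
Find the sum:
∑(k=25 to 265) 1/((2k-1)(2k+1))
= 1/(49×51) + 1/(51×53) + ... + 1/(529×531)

Partial fractions: 1/((2k-1)(2k+1)) = (1/2)[1/(2k-1) - 1/(2k+1)]
The series telescopes:
= (1/2)[1/49 - 1/531]
= 241/26019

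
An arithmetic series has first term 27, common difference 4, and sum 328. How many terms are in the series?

Using S = n/2 × [2a + (n-1)d]
328 = n/2 × [2(27) + (n-1)(4)]
328 = n/2 × [54 + 4n - 4]
656 = n × [50 + 4n]
4n² + (50)n - 656 = 0
Discriminant: Δ = (50)² - 4(4)(-656) = 2500 + 10496 = 12996
√Δ = 114
n = [-(50) + √Δ] / (2·4) = (-50 + 114) / 8 = 64 / 8 = 8
(The negative root is discarded since n must be a positive integer.)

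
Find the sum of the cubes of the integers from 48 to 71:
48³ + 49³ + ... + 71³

Use ∑_{k=1}^{n} k³ = [n(n+1)/2]², then subtract the first 47 terms.
∑_{k=1}^{71} k³ = [71×72/2]² = 2556² = 6533136
∑_{k=1}^{47} k³ = [47×48/2]² = 1128² = 1272384
∑_{k=48}^{71} k³ = 6533136 - 1272384 = 5260752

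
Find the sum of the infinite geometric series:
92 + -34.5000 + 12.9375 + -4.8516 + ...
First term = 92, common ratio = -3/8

For |r| < 1, S = a / (1 - r)
S = 92 / (1 - (-3/8))
S = 92 / (11/8)
S = 736/11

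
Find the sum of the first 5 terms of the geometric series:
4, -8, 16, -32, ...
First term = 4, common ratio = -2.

Sₙ = a(1 - rⁿ) / (1 - r)
S_5 = 4(1 - (-2)^5) / (1 - (-2))
S_5 = 4(1 - (-32)) / (3)
S_5 = 44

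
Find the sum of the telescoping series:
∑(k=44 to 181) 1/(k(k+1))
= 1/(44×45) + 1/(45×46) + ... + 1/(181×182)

Partial fractions: 1/(k(k+1)) = 1/k - 1/(k+1)
The series telescopes:
= (1/44 - 1/45) + (1/45 - 1/46) + ... + (1/181 - 1/182)
= 1/44 - 1/182
= 69/4004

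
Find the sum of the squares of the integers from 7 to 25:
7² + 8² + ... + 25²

Use ∑_{k=1}^{n} k² = n(n+1)(2n+1)/6, then subtract the first 6 terms.
∑_{k=1}^{25} k² = 25×26×51/6 = 5525
∑_{k=1}^{6} k² = 6×7×13/6 = 91
∑_{k=7}^{25} k² = 5525 - 91 = 5434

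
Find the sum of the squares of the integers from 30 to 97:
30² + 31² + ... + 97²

Use ∑_{k=1}^{n} k² = n(n+1)(2n+1)/6, then subtract the first 29 terms.
∑_{k=1}^{97} k² = 97×98×195/6 = 308945
∑_{k=1}^{29} k² = 29×30×59/6 = 8555
∑_{k=30}^{97} k² = 308945 - 8555 = 300390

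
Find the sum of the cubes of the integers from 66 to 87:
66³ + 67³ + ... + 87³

Use ∑_{k=1}^{n} k³ = [n(n+1)/2]², then subtract the first 65 terms.
∑_{k=1}^{87} k³ = [87×88/2]² = 3828² = 14653584
∑_{k=1}^{65} k³ = [65×66/2]² = 2145² = 4601025
∑_{k=66}^{87} k³ = 14653584 - 4601025 = 10052559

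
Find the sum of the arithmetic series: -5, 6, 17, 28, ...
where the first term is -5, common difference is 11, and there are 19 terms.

Sₙ = n/2 × (first + last)
Last term = a + (n-1)d = -5 + (19-1)×11 = 193
S_19 = 19/2 × (-5 + 193)
S_19 = 19/2 × 188 = 1786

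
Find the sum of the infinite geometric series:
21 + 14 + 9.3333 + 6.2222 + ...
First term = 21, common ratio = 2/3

For |r| < 1, S = a / (1 - r)
S = 21 / (1 - (2/3))
S = 21 / (1/3)
S = 63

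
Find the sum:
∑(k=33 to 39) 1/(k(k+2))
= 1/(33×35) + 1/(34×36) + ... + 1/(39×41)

Partial fractions: 1/(k(k+2)) = (1/2)[1/k - 1/(k+2)]
Telescoping leaves the first two and last two terms:
= (1/2)[1/33 + 1/34 - 1/40 - 1/41]
= 9499/1840080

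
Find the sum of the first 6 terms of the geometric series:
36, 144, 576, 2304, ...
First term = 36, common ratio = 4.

Sₙ = a(1 - rⁿ) / (1 - r)
S_6 = 36(1 - 4^6) / (1 - 4)
S_6 = 36(1 - 4096) / (-3)
S_6 = 49140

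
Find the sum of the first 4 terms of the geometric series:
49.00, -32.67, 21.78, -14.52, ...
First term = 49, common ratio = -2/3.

Sₙ = a(1 - rⁿ) / (1 - r)
S_4 = 49(1 - (-2/3)^4) / (1 - (-2/3))
S_4 = 49(1 - (16/81)) / (5/3)
S_4 = 637/27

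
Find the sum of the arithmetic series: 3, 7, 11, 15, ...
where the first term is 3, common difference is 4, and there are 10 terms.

Sₙ = n/2 × (first + last)
Last term = a + (n-1)d = 3 + (10-1)×4 = 39
S_10 = 10/2 × (3 + 39)
S_10 = 10/2 × 42 = 210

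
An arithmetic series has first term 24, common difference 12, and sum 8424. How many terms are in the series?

Using S = n/2 × [2a + (n-1)d]
8424 = n/2 × [2(24) + (n-1)(12)]
8424 = n/2 × [48 + 12n - 12]
16848 = n × [36 + 12n]
12n² + (36)n - 16848 = 0
Discriminant: Δ = (36)² - 4(12)(-16848) = 1296 + 808704 = 810000
√Δ = 900
n = [-(36) + √Δ] / (2·12) = (-36 + 900) / 24 = 864 / 24 = 36
(The negative root is discarded since n must be a positive integer.)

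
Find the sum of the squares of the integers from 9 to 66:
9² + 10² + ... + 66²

Use ∑_{k=1}^{n} k² = n(n+1)(2n+1)/6, then subtract the first 8 terms.
∑_{k=1}^{66} k² = 66×67×133/6 = 98021
∑_{k=1}^{8} k² = 8×9×17/6 = 204
∑_{k=9}^{66} k² = 98021 - 204 = 97817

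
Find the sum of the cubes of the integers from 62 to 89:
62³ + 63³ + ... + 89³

Use ∑_{k=1}^{n} k³ = [n(n+1)/2]², then subtract the first 61 terms.
∑_{k=1}^{89} k³ = [89×90/2]² = 4005² = 16040025
∑_{k=1}^{61} k³ = [61×62/2]² = 1891² = 3575881
∑_{k=62}^{89} k³ = 16040025 - 3575881 = 12464144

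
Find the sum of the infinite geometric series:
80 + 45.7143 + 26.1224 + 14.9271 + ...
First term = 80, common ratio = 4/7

For |r| < 1, S = a / (1 - r)
S = 80 / (1 - (4/7))
S = 80 / (3/7)
S = 560/3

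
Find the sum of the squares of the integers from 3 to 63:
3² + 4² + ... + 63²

Use ∑_{k=1}^{n} k² = n(n+1)(2n+1)/6, then subtract the first 2 terms.
∑_{k=1}^{63} k² = 63×64×127/6 = 85344
∑_{k=1}^{2} k² = 2×3×5/6 = 5
∑_{k=3}^{63} k² = 85344 - 5 = 85339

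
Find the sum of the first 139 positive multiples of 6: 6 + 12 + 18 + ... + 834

Factor out 6: = 6(1 + 2 + ... + 139) = 6 × n(n+1)/2
= 6 × 139×140/2
= 6 × 9730
= 58380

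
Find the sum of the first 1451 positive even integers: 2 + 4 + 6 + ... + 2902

Sum of first n even numbers = n(n+1)
= 1451×1452
= 2106852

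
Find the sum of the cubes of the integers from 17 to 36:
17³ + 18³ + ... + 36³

Use ∑_{k=1}^{n} k³ = [n(n+1)/2]², then subtract the first 16 terms.
∑_{k=1}^{36} k³ = [36×37/2]² = 666² = 443556
∑_{k=1}^{16} k³ = [16×17/2]² = 136² = 18496
∑_{k=17}^{36} k³ = 443556 - 18496 = 425060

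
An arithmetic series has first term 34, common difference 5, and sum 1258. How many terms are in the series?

Using S = n/2 × [2a + (n-1)d]
1258 = n/2 × [2(34) + (n-1)(5)]
1258 = n/2 × [68 + 5n - 5]
2516 = n × [63 + 5n]
5n² + (63)n - 2516 = 0
Discriminant: Δ = (63)² - 4(5)(-2516) = 3969 + 50320 = 54289
√Δ = 233
n = [-(63) + √Δ] / (2·5) = (-63 + 233) / 10 = 170 / 10 = 17
(The negative root is discarded since n must be a positive integer.)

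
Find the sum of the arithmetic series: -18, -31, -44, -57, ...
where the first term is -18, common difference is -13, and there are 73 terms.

Sₙ = n/2 × (first + last)
Last term = a + (n-1)d = -18 + (73-1)×(-13) = -954
S_73 = 73/2 × (-18 + (-954))
S_73 = 73/2 × (-972) = -35478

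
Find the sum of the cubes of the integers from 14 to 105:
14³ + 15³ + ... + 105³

Use ∑_{k=1}^{n} k³ = [n(n+1)/2]², then subtract the first 13 terms.
∑_{k=1}^{105} k³ = [105×106/2]² = 5565² = 30969225
∑_{k=1}^{13} k³ = [13×14/2]² = 91² = 8281
∑_{k=14}^{105} k³ = 30969225 - 8281 = 30960944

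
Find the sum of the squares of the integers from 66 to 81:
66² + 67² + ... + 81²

Use ∑_{k=1}^{n} k² = n(n+1)(2n+1)/6, then subtract the first 65 terms.
∑_{k=1}^{81} k² = 81×82×163/6 = 180441
∑_{k=1}^{65} k² = 65×66×131/6 = 93665
∑_{k=66}^{81} k² = 180441 - 93665 = 86776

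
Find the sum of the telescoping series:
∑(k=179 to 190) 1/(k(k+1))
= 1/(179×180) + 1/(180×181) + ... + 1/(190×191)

Partial fractions: 1/(k(k+1)) = 1/k - 1/(k+1)
The series telescopes:
= (1/179 - 1/180) + (1/180 - 1/181) + ... + (1/190 - 1/191)
= 1/179 - 1/191
= 12/34189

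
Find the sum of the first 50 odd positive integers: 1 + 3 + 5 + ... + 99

Sum of first n odd numbers = n²
= 50²
= 2500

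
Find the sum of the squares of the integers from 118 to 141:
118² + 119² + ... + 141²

Use ∑_{k=1}^{n} k² = n(n+1)(2n+1)/6, then subtract the first 117 terms.
∑_{k=1}^{141} k² = 141×142×283/6 = 944371
∑_{k=1}^{117} k² = 117×118×235/6 = 540735
∑_{k=118}^{141} k² = 944371 - 540735 = 403636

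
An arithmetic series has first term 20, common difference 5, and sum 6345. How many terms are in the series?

Using S = n/2 × [2a + (n-1)d]
6345 = n/2 × [2(20) + (n-1)(5)]
6345 = n/2 × [40 + 5n - 5]
12690 = n × [35 + 5n]
5n² + (35)n - 12690 = 0
Discriminant: Δ = (35)² - 4(5)(-12690) = 1225 + 253800 = 255025
√Δ = 505
n = [-(35) + √Δ] / (2·5) = (-35 + 505) / 10 = 470 / 10 = 47
(The negative root is discarded since n must be a positive integer.)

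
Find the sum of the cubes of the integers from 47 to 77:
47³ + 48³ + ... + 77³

Use ∑_{k=1}^{n} k³ = [n(n+1)/2]², then subtract the first 46 terms.
∑_{k=1}^{77} k³ = [77×78/2]² = 3003² = 9018009
∑_{k=1}^{46} k³ = [46×47/2]² = 1081² = 1168561
∑_{k=47}^{77} k³ = 9018009 - 1168561 = 7849448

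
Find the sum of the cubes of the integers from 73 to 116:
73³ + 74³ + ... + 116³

Use ∑_{k=1}^{n} k³ = [n(n+1)/2]², then subtract the first 72 terms.
∑_{k=1}^{116} k³ = [116×117/2]² = 6786² = 46049796
∑_{k=1}^{72} k³ = [72×73/2]² = 2628² = 6906384
∑_{k=73}^{116} k³ = 46049796 - 6906384 = 39143412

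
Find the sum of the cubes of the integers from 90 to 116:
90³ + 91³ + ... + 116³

Use ∑_{k=1}^{n} k³ = [n(n+1)/2]², then subtract the first 89 terms.
∑_{k=1}^{116} k³ = [116×117/2]² = 6786² = 46049796
∑_{k=1}^{89} k³ = [89×90/2]² = 4005² = 16040025
∑_{k=90}^{116} k³ = 46049796 - 16040025 = 30009771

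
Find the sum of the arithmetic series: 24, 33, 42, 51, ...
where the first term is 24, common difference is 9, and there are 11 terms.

Sₙ = n/2 × (first + last)
Last term = a + (n-1)d = 24 + (11-1)×9 = 114
S_11 = 11/2 × (24 + 114)
S_11 = 11/2 × 138 = 759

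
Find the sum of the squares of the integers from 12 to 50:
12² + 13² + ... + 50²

Use ∑_{k=1}^{n} k² = n(n+1)(2n+1)/6, then subtract the first 11 terms.
∑_{k=1}^{50} k² = 50×51×101/6 = 42925
∑_{k=1}^{11} k² = 11×12×23/6 = 506
∑_{k=12}^{50} k² = 42925 - 506 = 42419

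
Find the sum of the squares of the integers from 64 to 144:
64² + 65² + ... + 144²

Use ∑_{k=1}^{n} k² = n(n+1)(2n+1)/6, then subtract the first 63 terms.
∑_{k=1}^{144} k² = 144×145×289/6 = 1005720
∑_{k=1}^{63} k² = 63×64×127/6 = 85344
∑_{k=64}^{144} k² = 1005720 - 85344 = 920376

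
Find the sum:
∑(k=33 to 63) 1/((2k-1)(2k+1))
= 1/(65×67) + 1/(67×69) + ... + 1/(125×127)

Partial fractions: 1/((2k-1)(2k+1)) = (1/2)[1/(2k-1) - 1/(2k+1)]
The series telescopes:
= (1/2)[1/65 - 1/127]
= 31/8255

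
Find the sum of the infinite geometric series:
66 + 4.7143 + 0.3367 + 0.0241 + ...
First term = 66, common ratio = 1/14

For |r| < 1, S = a / (1 - r)
S = 66 / (1 - (1/14))
S = 66 / (13/14)
S = 924/13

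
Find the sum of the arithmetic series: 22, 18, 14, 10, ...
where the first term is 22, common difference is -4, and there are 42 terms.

Sₙ = n/2 × (first + last)
Last term = a + (n-1)d = 22 + (42-1)×(-4) = -142
S_42 = 42/2 × (22 + (-142))
S_42 = 42/2 × (-120) = -2520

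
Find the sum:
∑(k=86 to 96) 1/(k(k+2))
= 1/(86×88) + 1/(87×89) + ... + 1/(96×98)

Partial fractions: 1/(k(k+2)) = (1/2)[1/k - 1/(k+2)]
Telescoping leaves the first two and last two terms:
= (1/2)[1/86 + 1/87 - 1/97 - 1/98]
= 46387/35561946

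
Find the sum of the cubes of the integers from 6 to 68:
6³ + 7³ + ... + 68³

Use ∑_{k=1}^{n} k³ = [n(n+1)/2]², then subtract the first 5 terms.
∑_{k=1}^{68} k³ = [68×69/2]² = 2346² = 5503716
∑_{k=1}^{5} k³ = [5×6/2]² = 15² = 225
∑_{k=6}^{68} k³ = 5503716 - 225 = 5503491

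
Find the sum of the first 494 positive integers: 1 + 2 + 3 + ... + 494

Formula: ∑k = n(n+1)/2
= 494×495/2
= 244530/2
= 122265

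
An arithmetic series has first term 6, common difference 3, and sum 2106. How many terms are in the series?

Using S = n/2 × [2a + (n-1)d]
2106 = n/2 × [2(6) + (n-1)(3)]
2106 = n/2 × [12 + 3n - 3]
4212 = n × [9 + 3n]
3n² + (9)n - 4212 = 0
Discriminant: Δ = (9)² - 4(3)(-4212) = 81 + 50544 = 50625
√Δ = 225
n = [-(9) + √Δ] / (2·3) = (-9 + 225) / 6 = 216 / 6 = 36
(The negative root is discarded since n must be a positive integer.)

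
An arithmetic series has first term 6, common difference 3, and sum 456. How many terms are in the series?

Using S = n/2 × [2a + (n-1)d]
456 = n/2 × [2(6) + (n-1)(3)]
456 = n/2 × [12 + 3n - 3]
912 = n × [9 + 3n]
3n² + (9)n - 912 = 0
Discriminant: Δ = (9)² - 4(3)(-912) = 81 + 10944 = 11025
√Δ = 105
n = [-(9) + √Δ] / (2·3) = (-9 + 105) / 6 = 96 / 6 = 16
(The negative root is discarded since n must be a positive integer.)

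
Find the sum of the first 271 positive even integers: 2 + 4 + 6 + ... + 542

Sum of first n even numbers = n(n+1)
= 271×272
= 73712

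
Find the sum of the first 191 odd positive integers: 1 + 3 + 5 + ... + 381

Sum of first n odd numbers = n²
= 191²
= 36481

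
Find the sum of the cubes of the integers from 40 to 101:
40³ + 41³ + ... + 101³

Use ∑_{k=1}^{n} k³ = [n(n+1)/2]², then subtract the first 39 terms.
∑_{k=1}^{101} k³ = [101×102/2]² = 5151² = 26532801
∑_{k=1}^{39} k³ = [39×40/2]² = 780² = 608400
∑_{k=40}^{101} k³ = 26532801 - 608400 = 25924401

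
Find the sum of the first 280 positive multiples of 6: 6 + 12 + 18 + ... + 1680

Factor out 6: = 6(1 + 2 + ... + 280) = 6 × n(n+1)/2
= 6 × 280×281/2
= 6 × 39340
= 236040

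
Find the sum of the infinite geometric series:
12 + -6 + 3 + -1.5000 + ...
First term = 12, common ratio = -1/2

For |r| < 1, S = a / (1 - r)
S = 12 / (1 - (-1/2))
S = 12 / (3/2)
S = 8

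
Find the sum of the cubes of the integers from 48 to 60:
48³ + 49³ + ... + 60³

Use ∑_{k=1}^{n} k³ = [n(n+1)/2]², then subtract the first 47 terms.
∑_{k=1}^{60} k³ = [60×61/2]² = 1830² = 3348900
∑_{k=1}^{47} k³ = [47×48/2]² = 1128² = 1272384
∑_{k=48}^{60} k³ = 3348900 - 1272384 = 2076516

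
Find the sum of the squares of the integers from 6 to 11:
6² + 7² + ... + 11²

Use ∑_{k=1}^{n} k² = n(n+1)(2n+1)/6, then subtract the first 5 terms.
∑_{k=1}^{11} k² = 11×12×23/6 = 506
∑_{k=1}^{5} k² = 5×6×11/6 = 55
∑_{k=6}^{11} k² = 506 - 55 = 451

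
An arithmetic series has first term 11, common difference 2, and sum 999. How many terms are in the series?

Using S = n/2 × [2a + (n-1)d]
999 = n/2 × [2(11) + (n-1)(2)]
999 = n/2 × [22 + 2n - 2]
1998 = n × [20 + 2n]
2n² + (20)n - 1998 = 0
Discriminant: Δ = (20)² - 4(2)(-1998) = 400 + 15984 = 16384
√Δ = 128
n = [-(20) + √Δ] / (2·2) = (-20 + 128) / 4 = 108 / 4 = 27
(The negative root is discarded since n must be a positive integer.)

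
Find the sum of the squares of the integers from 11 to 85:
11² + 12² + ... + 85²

Use ∑_{k=1}^{n} k² = n(n+1)(2n+1)/6, then subtract the first 10 terms.
∑_{k=1}^{85} k² = 85×86×171/6 = 208335
∑_{k=1}^{10} k² = 10×11×21/6 = 385
∑_{k=11}^{85} k² = 208335 - 385 = 207950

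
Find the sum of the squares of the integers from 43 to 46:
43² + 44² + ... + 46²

Use ∑_{k=1}^{n} k² = n(n+1)(2n+1)/6, then subtract the first 42 terms.
∑_{k=1}^{46} k² = 46×47×93/6 = 33511
∑_{k=1}^{42} k² = 42×43×85/6 = 25585
∑_{k=43}^{46} k² = 33511 - 25585 = 7926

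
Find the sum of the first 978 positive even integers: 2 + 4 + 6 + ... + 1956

Sum of first n even numbers = n(n+1)
= 978×979
= 957462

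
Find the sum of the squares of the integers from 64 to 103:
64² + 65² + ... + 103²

Use ∑_{k=1}^{n} k² = n(n+1)(2n+1)/6, then subtract the first 63 terms.
∑_{k=1}^{103} k² = 103×104×207/6 = 369564
∑_{k=1}^{63} k² = 63×64×127/6 = 85344
∑_{k=64}^{103} k² = 369564 - 85344 = 284220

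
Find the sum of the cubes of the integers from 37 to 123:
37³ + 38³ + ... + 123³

Use ∑_{k=1}^{n} k³ = [n(n+1)/2]², then subtract the first 36 terms.
∑_{k=1}^{123} k³ = [123×124/2]² = 7626² = 58155876
∑_{k=1}^{36} k³ = [36×37/2]² = 666² = 443556
∑_{k=37}^{123} k³ = 58155876 - 443556 = 57712320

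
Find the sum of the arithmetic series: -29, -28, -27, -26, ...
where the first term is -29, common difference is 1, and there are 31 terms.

Sₙ = n/2 × (first + last)
Last term = a + (n-1)d = -29 + (31-1)×1 = 1
S_31 = 31/2 × (-29 + 1)
S_31 = 31/2 × (-28) = -434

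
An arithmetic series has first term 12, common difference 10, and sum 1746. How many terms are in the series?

Using S = n/2 × [2a + (n-1)d]
1746 = n/2 × [2(12) + (n-1)(10)]
1746 = n/2 × [24 + 10n - 10]
3492 = n × [14 + 10n]
10n² + (14)n - 3492 = 0
Discriminant: Δ = (14)² - 4(10)(-3492) = 196 + 139680 = 139876
√Δ = 374
n = [-(14) + √Δ] / (2·10) = (-14 + 374) / 20 = 360 / 20 = 18
(The negative root is discarded since n must be a positive integer.)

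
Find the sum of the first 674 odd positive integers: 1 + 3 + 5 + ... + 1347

Sum of first n odd numbers = n²
= 674²
= 454276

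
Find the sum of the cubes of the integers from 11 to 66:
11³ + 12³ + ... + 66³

Use ∑_{k=1}^{n} k³ = [n(n+1)/2]², then subtract the first 10 terms.
∑_{k=1}^{66} k³ = [66×67/2]² = 2211² = 4888521
∑_{k=1}^{10} k³ = [10×11/2]² = 55² = 3025
∑_{k=11}^{66} k³ = 4888521 - 3025 = 4885496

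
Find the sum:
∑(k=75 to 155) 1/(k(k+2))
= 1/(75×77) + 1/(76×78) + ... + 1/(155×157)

Partial fractions: 1/(k(k+2)) = (1/2)[1/k - 1/(k+2)]
Telescoping leaves the first two and last two terms:
= (1/2)[1/75 + 1/76 - 1/156 - 1/157]
= 13293/1938950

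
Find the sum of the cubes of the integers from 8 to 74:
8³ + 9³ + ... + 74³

Use ∑_{k=1}^{n} k³ = [n(n+1)/2]², then subtract the first 7 terms.
∑_{k=1}^{74} k³ = [74×75/2]² = 2775² = 7700625
∑_{k=1}^{7} k³ = [7×8/2]² = 28² = 784
∑_{k=8}^{74} k³ = 7700625 - 784 = 7699841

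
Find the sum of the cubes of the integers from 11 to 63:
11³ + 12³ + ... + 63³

Use ∑_{k=1}^{n} k³ = [n(n+1)/2]², then subtract the first 10 terms.
∑_{k=1}^{63} k³ = [63×64/2]² = 2016² = 4064256
∑_{k=1}^{10} k³ = [10×11/2]² = 55² = 3025
∑_{k=11}^{63} k³ = 4064256 - 3025 = 4061231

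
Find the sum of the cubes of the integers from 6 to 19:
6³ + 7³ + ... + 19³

Use ∑_{k=1}^{n} k³ = [n(n+1)/2]², then subtract the first 5 terms.
∑_{k=1}^{19} k³ = [19×20/2]² = 190² = 36100
∑_{k=1}^{5} k³ = [5×6/2]² = 15² = 225
∑_{k=6}^{19} k³ = 36100 - 225 = 35875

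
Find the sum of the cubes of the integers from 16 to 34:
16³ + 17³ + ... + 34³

Use ∑_{k=1}^{n} k³ = [n(n+1)/2]², then subtract the first 15 terms.
∑_{k=1}^{34} k³ = [34×35/2]² = 595² = 354025
∑_{k=1}^{15} k³ = [15×16/2]² = 120² = 14400
∑_{k=16}^{34} k³ = 354025 - 14400 = 339625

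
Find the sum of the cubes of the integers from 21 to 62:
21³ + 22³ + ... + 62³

Use ∑_{k=1}^{n} k³ = [n(n+1)/2]², then subtract the first 20 terms.
∑_{k=1}^{62} k³ = [62×63/2]² = 1953² = 3814209
∑_{k=1}^{20} k³ = [20×21/2]² = 210² = 44100
∑_{k=21}^{62} k³ = 3814209 - 44100 = 3770109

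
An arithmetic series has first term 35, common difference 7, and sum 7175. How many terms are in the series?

Using S = n/2 × [2a + (n-1)d]
7175 = n/2 × [2(35) + (n-1)(7)]
7175 = n/2 × [70 + 7n - 7]
14350 = n × [63 + 7n]
7n² + (63)n - 14350 = 0
Discriminant: Δ = (63)² - 4(7)(-14350) = 3969 + 401800 = 405769
√Δ = 637
n = [-(63) + √Δ] / (2·7) = (-63 + 637) / 14 = 574 / 14 = 41
(The negative root is discarded since n must be a positive integer.)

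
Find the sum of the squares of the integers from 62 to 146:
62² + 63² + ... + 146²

Use ∑_{k=1}^{n} k² = n(n+1)(2n+1)/6, then subtract the first 61 terms.
∑_{k=1}^{146} k² = 146×147×293/6 = 1048061
∑_{k=1}^{61} k² = 61×62×123/6 = 77531
∑_{k=62}^{146} k² = 1048061 - 77531 = 970530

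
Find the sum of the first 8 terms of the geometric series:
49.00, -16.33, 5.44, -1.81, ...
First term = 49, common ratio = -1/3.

Sₙ = a(1 - rⁿ) / (1 - r)
S_8 = 49(1 - (-1/3)^8) / (1 - (-1/3))
S_8 = 49(1 - (1/6561)) / (4/3)
S_8 = 80360/2187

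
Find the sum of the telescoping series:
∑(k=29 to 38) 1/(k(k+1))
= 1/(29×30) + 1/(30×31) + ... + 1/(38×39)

Partial fractions: 1/(k(k+1)) = 1/k - 1/(k+1)
The series telescopes:
= (1/29 - 1/30) + (1/30 - 1/31) + ... + (1/38 - 1/39)
= 1/29 - 1/39
= 10/1131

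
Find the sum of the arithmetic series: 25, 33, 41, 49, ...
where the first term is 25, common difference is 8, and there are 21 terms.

Sₙ = n/2 × (first + last)
Last term = a + (n-1)d = 25 + (21-1)×8 = 185
S_21 = 21/2 × (25 + 185)
S_21 = 21/2 × 210 = 2205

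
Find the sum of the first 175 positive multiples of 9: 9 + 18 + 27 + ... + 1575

Factor out 9: = 9(1 + 2 + ... + 175) = 9 × n(n+1)/2
= 9 × 175×176/2
= 9 × 15400
= 138600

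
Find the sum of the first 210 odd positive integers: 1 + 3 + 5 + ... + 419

Sum of first n odd numbers = n²
= 210²
= 44100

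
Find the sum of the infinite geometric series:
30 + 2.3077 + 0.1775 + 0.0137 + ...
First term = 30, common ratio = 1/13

For |r| < 1, S = a / (1 - r)
S = 30 / (1 - (1/13))
S = 30 / (12/13)
S = 65/2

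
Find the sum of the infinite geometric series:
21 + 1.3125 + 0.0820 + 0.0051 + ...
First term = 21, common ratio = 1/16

For |r| < 1, S = a / (1 - r)
S = 21 / (1 - (1/16))
S = 21 / (15/16)
S = 112/5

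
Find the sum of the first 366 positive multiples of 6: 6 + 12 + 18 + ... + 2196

Factor out 6: = 6(1 + 2 + ... + 366) = 6 × n(n+1)/2
= 6 × 366×367/2
= 6 × 67161
= 402966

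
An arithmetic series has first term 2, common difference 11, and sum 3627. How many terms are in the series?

Using S = n/2 × [2a + (n-1)d]
3627 = n/2 × [2(2) + (n-1)(11)]
3627 = n/2 × [4 + 11n - 11]
7254 = n × [-7 + 11n]
11n² + (-7)n - 7254 = 0
Discriminant: Δ = (-7)² - 4(11)(-7254) = 49 + 319176 = 319225
√Δ = 565
n = [-(-7) + √Δ] / (2·11) = (7 + 565) / 22 = 572 / 22 = 26
(The negative root is discarded since n must be a positive integer.)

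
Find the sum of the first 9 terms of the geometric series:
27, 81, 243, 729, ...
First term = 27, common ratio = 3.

Sₙ = a(1 - rⁿ) / (1 - r)
S_9 = 27(1 - 3^9) / (1 - 3)
S_9 = 27(1 - 19683) / (-2)
S_9 = 265707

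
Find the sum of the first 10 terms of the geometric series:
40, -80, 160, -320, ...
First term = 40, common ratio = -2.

Sₙ = a(1 - rⁿ) / (1 - r)
S_10 = 40(1 - (-2)^10) / (1 - (-2))
S_10 = 40(1 - 1024) / (3)
S_10 = -13640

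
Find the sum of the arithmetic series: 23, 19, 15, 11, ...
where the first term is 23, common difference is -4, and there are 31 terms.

Sₙ = n/2 × (first + last)
Last term = a + (n-1)d = 23 + (31-1)×(-4) = -97
S_31 = 31/2 × (23 + (-97))
S_31 = 31/2 × (-74) = -1147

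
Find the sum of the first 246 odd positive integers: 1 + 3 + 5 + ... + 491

Sum of first n odd numbers = n²
= 246²
= 60516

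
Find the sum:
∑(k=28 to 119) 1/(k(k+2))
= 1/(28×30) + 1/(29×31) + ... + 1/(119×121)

Partial fractions: 1/(k(k+2)) = (1/2)[1/k - 1/(k+2)]
Telescoping leaves the first two and last two terms:
= (1/2)[1/28 + 1/29 - 1/120 - 1/121]
= 157987/5895120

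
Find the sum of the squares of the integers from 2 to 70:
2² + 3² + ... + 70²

Use ∑_{k=1}^{n} k² = n(n+1)(2n+1)/6, then subtract the first 1 terms.
∑_{k=1}^{70} k² = 70×71×141/6 = 116795
∑_{k=1}^{1} k² = 1×2×3/6 = 1
∑_{k=2}^{70} k² = 116795 - 1 = 116794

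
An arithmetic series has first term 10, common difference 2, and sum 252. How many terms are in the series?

Using S = n/2 × [2a + (n-1)d]
252 = n/2 × [2(10) + (n-1)(2)]
252 = n/2 × [20 + 2n - 2]
504 = n × [18 + 2n]
2n² + (18)n - 504 = 0
Discriminant: Δ = (18)² - 4(2)(-504) = 324 + 4032 = 4356
√Δ = 66
n = [-(18) + √Δ] / (2·2) = (-18 + 66) / 4 = 48 / 4 = 12
(The negative root is discarded since n must be a positive integer.)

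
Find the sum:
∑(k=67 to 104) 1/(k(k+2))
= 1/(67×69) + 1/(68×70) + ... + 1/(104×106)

Partial fractions: 1/(k(k+2)) = (1/2)[1/k - 1/(k+2)]
Telescoping leaves the first two and last two terms:
= (1/2)[1/67 + 1/68 - 1/105 - 1/106]
= 270617/50708280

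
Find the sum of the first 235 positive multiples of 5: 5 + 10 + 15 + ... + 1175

Factor out 5: = 5(1 + 2 + ... + 235) = 5 × n(n+1)/2
= 5 × 235×236/2
= 5 × 27730
= 138650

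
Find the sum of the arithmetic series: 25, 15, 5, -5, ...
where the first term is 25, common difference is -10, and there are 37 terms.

Sₙ = n/2 × (first + last)
Last term = a + (n-1)d = 25 + (37-1)×(-10) = -335
S_37 = 37/2 × (25 + (-335))
S_37 = 37/2 × (-310) = -5735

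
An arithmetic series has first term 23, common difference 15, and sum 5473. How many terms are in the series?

Using S = n/2 × [2a + (n-1)d]
5473 = n/2 × [2(23) + (n-1)(15)]
5473 = n/2 × [46 + 15n - 15]
10946 = n × [31 + 15n]
15n² + (31)n - 10946 = 0
Discriminant: Δ = (31)² - 4(15)(-10946) = 961 + 656760 = 657721
√Δ = 811
n = [-(31) + √Δ] / (2·15) = (-31 + 811) / 30 = 780 / 30 = 26
(The negative root is discarded since n must be a positive integer.)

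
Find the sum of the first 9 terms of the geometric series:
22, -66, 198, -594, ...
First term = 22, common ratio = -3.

Sₙ = a(1 - rⁿ) / (1 - r)
S_9 = 22(1 - (-3)^9) / (1 - (-3))
S_9 = 22(1 - (-19683)) / (4)
S_9 = 108262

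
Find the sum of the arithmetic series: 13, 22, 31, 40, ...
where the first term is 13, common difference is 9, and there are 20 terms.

Sₙ = n/2 × (first + last)
Last term = a + (n-1)d = 13 + (20-1)×9 = 184
S_20 = 20/2 × (13 + 184)
S_20 = 20/2 × 197 = 1970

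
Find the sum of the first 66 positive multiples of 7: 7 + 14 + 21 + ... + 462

Factor out 7: = 7(1 + 2 + ... + 66) = 7 × n(n+1)/2
= 7 × 66×67/2
= 7 × 2211
= 15477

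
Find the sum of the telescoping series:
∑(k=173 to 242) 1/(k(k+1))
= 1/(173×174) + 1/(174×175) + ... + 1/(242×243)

Partial fractions: 1/(k(k+1)) = 1/k - 1/(k+1)
The series telescopes:
= (1/173 - 1/174) + (1/174 - 1/175) + ... + (1/242 - 1/243)
= 1/173 - 1/243
= 70/42039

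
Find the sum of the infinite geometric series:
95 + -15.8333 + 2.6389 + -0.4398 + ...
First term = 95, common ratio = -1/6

For |r| < 1, S = a / (1 - r)
S = 95 / (1 - (-1/6))
S = 95 / (7/6)
S = 570/7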